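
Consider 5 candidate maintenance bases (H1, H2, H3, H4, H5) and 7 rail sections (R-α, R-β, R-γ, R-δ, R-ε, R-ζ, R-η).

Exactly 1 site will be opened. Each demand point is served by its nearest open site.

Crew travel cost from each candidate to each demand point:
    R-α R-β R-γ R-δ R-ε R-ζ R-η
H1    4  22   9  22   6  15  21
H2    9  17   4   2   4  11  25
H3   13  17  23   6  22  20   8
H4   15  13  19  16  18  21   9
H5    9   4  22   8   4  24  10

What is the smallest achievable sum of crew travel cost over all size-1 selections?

Open {H2}.
  R-α→H2 9, R-β→H2 17, R-γ→H2 4, R-δ→H2 2, R-ε→H2 4, R-ζ→H2 11, R-η→H2 25  ⇒ total 72.
Compare {H5}: total 81.
Compare {H1}: total 99.
No size-1 selection does better; minimum is 72.

72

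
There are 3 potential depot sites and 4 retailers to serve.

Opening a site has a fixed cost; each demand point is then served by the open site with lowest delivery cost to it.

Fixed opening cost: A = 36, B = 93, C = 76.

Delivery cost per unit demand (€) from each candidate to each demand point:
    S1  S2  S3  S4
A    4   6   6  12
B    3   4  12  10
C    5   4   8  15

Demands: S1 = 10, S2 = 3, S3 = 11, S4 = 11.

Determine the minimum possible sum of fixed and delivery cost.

292

Open {A}: assign each demand point to its cheapest open site.
  S1→A 10×4=40, S2→A 3×6=18, S3→A 11×6=66, S4→A 11×12=132
  delivery cost 256, fixed 36 → total 292.
Compare {A, B}: delivery cost 218 + fixed 129 = 347.
Compare {A, C}: delivery cost 250 + fixed 112 = 362.
Compare {B}: delivery cost 284 + fixed 93 = 377.
All other subsets cost ≥ 347. Minimum total cost: 292.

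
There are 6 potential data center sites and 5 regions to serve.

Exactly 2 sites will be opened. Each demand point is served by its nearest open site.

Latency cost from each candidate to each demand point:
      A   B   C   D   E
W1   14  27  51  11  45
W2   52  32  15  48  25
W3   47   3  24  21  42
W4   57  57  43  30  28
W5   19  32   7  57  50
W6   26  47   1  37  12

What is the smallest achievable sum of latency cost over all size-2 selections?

63

Open {W3, W6}.
  A→W6 26, B→W3 3, C→W6 1, D→W3 21, E→W6 12  ⇒ total 63.
Compare {W1, W6}: total 65.
Compare {W1, W2}: total 92.
No size-2 selection does better; minimum is 63.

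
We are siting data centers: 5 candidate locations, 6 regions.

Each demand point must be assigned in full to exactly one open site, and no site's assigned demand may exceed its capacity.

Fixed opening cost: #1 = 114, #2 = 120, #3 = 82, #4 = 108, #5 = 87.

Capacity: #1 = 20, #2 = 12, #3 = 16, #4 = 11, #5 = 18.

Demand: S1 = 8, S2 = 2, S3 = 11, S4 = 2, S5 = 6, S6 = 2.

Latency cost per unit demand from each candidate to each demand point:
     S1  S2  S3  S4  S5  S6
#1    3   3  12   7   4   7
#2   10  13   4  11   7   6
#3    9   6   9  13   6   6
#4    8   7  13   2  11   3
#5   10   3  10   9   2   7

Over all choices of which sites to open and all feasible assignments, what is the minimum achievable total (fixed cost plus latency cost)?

360

Open {#1, #2}; cheapest assignment that respects the capacities:
  #1 (cap 20, load 20): S1, S2, S4, S5, S6 — cost 8×3 + 2×3 + 2×7 + 6×4 + 2×7 = 82
  #2 (cap 12, load 11): S3 — cost 11×4 = 44
  Shipping 126, fixed 234 → total 360.
  Any other capacity-feasible assignment to {#1, #2} ships for at least 126.
Compare {#1, #3}: its best feasible assignment gives total 375.
Compare {#1, #5}: its best feasible assignment gives total 381.
Every other set of open sites that can feasibly serve all demand totals ≥ 375 even under its best assignment. Minimum: 360.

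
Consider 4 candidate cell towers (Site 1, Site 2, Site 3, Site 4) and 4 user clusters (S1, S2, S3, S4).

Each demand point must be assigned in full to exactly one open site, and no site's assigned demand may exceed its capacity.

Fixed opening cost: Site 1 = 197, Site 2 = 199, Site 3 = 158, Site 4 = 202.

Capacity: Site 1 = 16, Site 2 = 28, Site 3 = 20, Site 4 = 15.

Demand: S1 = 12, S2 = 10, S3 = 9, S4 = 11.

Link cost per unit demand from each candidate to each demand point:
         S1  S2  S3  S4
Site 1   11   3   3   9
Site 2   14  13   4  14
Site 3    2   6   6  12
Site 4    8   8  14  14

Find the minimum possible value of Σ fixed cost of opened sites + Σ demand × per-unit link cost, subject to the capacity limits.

Open {Site 2, Site 3}; cheapest assignment that respects the capacities:
  Site 2 (cap 28, load 23): S1, S4 — cost 12×14 + 11×14 = 322
  Site 3 (cap 20, load 19): S2, S3 — cost 10×6 + 9×6 = 114
  Shipping 436, fixed 357 → total 793.
  Any other capacity-feasible assignment to {Site 2, Site 3} ships for at least 436.
Compare {Site 1, Site 2, Site 3}: its best feasible assignment gives total 798.
Compare {Site 2, Site 3, Site 4}: its best feasible assignment gives total 853.
Every other set of open sites that can feasibly serve all demand totals ≥ 798 even under its best assignment. Minimum: 793.

793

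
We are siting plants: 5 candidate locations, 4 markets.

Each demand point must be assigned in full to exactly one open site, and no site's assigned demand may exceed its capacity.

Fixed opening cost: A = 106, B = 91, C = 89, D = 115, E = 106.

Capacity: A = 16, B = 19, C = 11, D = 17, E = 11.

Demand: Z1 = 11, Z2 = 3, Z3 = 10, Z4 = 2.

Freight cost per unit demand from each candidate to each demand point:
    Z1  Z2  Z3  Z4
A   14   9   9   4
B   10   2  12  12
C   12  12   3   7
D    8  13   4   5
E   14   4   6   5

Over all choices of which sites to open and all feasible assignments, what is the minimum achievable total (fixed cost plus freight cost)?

Open {B, C}; cheapest assignment that respects the capacities:
  B (cap 19, load 16): Z1, Z2, Z4 — cost 11×10 + 3×2 + 2×12 = 140
  C (cap 11, load 10): Z3 — cost 10×3 = 30
  Shipping 170, fixed 180 → total 350.
  Any other capacity-feasible assignment to {B, C} ships for at least 170.
Compare {C, D}: its best feasible assignment gives total 371.
Compare {B, D}: its best feasible assignment gives total 372.
Every other set of open sites that can feasibly serve all demand totals ≥ 371 even under its best assignment. Minimum: 350.

350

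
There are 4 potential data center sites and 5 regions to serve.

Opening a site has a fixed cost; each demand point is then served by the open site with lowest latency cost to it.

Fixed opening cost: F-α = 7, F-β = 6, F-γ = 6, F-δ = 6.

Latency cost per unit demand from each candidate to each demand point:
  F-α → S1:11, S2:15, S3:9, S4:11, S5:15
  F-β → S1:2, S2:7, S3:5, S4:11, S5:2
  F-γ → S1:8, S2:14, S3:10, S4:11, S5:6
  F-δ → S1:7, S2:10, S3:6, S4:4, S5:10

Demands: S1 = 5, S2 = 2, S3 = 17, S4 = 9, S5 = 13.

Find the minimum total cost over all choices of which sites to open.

183

Open {F-β, F-δ}: assign each demand point to its cheapest open site.
  S1→F-β 5×2=10, S2→F-β 2×7=14, S3→F-β 17×5=85, S4→F-δ 9×4=36, S5→F-β 13×2=26
  latency cost 171, fixed 12 → total 183.
Compare {F-β, F-γ, F-δ}: latency cost 171 + fixed 18 = 189.
Compare {F-α, F-β, F-δ}: latency cost 171 + fixed 19 = 190.
Compare {F-α, F-β, F-γ, F-δ}: latency cost 171 + fixed 25 = 196.
All other subsets cost ≥ 189. Minimum total cost: 183.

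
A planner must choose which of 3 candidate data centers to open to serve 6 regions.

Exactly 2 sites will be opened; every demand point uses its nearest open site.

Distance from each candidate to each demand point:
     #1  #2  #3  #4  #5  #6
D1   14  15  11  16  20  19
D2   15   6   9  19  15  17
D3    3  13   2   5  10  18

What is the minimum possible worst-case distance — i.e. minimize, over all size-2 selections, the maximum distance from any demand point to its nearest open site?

Open {D1, D2}.
  Farthest demand point is #6 at distance 17 (to D2); all others are ≤ 17.
With {D2, D3} the worst case is 17.
With {D1, D3} the worst case is 18.
No size-2 selection achieves below 17.

17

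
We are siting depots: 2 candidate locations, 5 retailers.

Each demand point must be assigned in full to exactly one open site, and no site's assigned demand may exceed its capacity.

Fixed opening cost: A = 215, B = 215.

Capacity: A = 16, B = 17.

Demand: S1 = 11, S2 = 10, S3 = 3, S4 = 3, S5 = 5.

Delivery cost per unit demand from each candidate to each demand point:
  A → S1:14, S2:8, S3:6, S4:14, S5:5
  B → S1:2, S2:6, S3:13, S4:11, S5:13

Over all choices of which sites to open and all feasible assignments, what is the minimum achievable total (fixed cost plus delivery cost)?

Open {A, B}; cheapest assignment that respects the capacities:
  A (cap 16, load 15): S2, S5 — cost 10×8 + 5×5 = 105
  B (cap 17, load 17): S1, S3, S4 — cost 11×2 + 3×13 + 3×11 = 94
  Shipping 199, fixed 430 → total 629.
  Any other capacity-feasible assignment to {A, B} ships for at least 199.
Total demand is 32 and no other set of sites has combined capacity ≥ 32, so {A, B} is the only feasible choice of open sites. Minimum: 629.

629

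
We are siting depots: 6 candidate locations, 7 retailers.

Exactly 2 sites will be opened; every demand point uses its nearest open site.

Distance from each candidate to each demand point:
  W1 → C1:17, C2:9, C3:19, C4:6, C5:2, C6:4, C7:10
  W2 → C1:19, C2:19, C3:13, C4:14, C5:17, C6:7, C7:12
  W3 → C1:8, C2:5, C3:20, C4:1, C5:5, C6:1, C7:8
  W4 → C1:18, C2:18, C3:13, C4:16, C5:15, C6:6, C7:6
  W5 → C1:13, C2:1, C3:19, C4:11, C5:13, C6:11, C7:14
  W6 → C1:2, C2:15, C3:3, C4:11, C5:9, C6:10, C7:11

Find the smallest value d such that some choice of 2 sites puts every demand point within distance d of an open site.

8

Open {W3, W6}.
  Farthest demand point is C7 at distance 8 (to W3); all others are ≤ 8.
With {W1, W6} the worst case is 10.
With {W5, W6} the worst case is 11.
No size-2 selection achieves below 8.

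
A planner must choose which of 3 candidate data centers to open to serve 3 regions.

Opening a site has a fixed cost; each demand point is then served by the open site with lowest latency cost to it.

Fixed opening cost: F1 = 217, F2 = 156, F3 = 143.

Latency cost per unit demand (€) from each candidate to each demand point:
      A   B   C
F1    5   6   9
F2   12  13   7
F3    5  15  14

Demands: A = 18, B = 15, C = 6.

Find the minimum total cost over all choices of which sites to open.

451

Open {F1}: assign each demand point to its cheapest open site.
  A→F1 18×5=90, B→F1 15×6=90, C→F1 6×9=54
  latency cost 234, fixed 217 → total 451.
Compare {F3}: latency cost 399 + fixed 143 = 542.
Compare {F1, F3}: latency cost 234 + fixed 360 = 594.
Compare {F1, F2}: latency cost 222 + fixed 373 = 595.
All other subsets cost ≥ 542. Minimum total cost: 451.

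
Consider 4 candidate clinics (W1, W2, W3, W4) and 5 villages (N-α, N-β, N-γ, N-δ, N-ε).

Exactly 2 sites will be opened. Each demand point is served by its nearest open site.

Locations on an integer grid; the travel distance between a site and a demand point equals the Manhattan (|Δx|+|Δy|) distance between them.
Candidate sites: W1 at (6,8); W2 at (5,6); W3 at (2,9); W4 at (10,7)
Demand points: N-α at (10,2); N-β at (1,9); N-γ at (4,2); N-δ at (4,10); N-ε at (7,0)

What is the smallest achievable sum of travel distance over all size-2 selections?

Open {W2, W3}.
  N-α→W2 9, N-β→W3 1, N-γ→W2 5, N-δ→W3 3, N-ε→W2 8  ⇒ total 26.
Compare {W3, W4}: total 28.
Compare {W2, W4}: total 30.
No size-2 selection does better; minimum is 26.

26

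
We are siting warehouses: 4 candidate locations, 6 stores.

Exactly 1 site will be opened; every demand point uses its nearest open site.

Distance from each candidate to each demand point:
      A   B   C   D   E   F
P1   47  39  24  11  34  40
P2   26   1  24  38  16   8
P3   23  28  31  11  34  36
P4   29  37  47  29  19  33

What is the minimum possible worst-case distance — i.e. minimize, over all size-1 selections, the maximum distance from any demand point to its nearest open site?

Open {P3}.
  Farthest demand point is F at distance 36 (to P3); all others are ≤ 36.
With {P2} the worst case is 38.
With {P1} the worst case is 47.
No size-1 selection achieves below 36.

36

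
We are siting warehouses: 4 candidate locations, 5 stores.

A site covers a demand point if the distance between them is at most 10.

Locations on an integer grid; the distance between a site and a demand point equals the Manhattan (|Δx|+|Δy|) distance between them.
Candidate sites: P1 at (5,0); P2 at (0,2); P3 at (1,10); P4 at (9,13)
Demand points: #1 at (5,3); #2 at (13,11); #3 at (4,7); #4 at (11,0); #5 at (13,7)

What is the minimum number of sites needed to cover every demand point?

Coverage sets (demand points within 10 of each site):
  P1: {#1, #3, #4}
  P2: {#1, #3}
  P3: {#3}
  P4: {#2, #5}
No single site covers all 5 demand points.
But {P1, P4} covers everything, so the minimum is 2.

2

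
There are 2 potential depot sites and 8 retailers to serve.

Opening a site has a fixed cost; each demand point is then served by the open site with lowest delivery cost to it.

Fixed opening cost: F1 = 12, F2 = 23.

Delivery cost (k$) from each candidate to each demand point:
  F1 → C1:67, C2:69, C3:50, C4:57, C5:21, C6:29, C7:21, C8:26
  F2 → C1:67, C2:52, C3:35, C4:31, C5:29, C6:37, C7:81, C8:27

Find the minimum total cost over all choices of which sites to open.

Open {F1, F2}: assign each demand point to its cheapest open site.
  C1→F1 67, C2→F2 52, C3→F2 35, C4→F2 31, C5→F1 21, C6→F1 29, C7→F1 21, C8→F1 26
  delivery cost 282, fixed 35 → total 317.
Compare {F1}: delivery cost 340 + fixed 12 = 352.
Compare {F2}: delivery cost 359 + fixed 23 = 382.

317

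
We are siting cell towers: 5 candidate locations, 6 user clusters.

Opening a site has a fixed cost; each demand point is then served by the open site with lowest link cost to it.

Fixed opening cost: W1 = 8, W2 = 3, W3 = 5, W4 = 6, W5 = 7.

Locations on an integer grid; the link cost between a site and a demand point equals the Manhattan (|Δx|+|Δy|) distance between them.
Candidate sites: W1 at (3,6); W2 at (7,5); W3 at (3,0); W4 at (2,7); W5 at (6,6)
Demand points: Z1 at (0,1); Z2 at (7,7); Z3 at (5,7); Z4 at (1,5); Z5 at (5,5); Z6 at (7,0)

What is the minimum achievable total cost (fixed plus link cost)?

Open {W2, W3}: assign each demand point to its cheapest open site.
  Z1→W3 4, Z2→W2 2, Z3→W2 4, Z4→W2 6, Z5→W2 2, Z6→W3 4
  link cost 22, fixed 8 → total 30.
Compare {W2, W4}: link cost 23 + fixed 9 = 32.
Compare {W3, W5}: link cost 20 + fixed 12 = 32.
Compare {W2, W3, W4}: link cost 18 + fixed 14 = 32.
All other subsets cost ≥ 32. Minimum total cost: 30.

30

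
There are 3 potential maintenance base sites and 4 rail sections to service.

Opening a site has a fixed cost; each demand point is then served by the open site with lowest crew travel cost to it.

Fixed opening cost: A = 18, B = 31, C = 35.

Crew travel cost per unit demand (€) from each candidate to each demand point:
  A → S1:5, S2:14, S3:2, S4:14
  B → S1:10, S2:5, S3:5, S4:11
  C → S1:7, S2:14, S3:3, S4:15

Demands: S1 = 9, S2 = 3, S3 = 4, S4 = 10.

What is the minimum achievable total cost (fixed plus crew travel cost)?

Open {A, B}: assign each demand point to its cheapest open site.
  S1→A 9×5=45, S2→B 3×5=15, S3→A 4×2=8, S4→B 10×11=110
  crew travel cost 178, fixed 49 → total 227.
Compare {A}: crew travel cost 235 + fixed 18 = 253.
Compare {A, B, C}: crew travel cost 178 + fixed 84 = 262.
Compare {B}: crew travel cost 235 + fixed 31 = 266.
All other subsets cost ≥ 253. Minimum total cost: 227.

227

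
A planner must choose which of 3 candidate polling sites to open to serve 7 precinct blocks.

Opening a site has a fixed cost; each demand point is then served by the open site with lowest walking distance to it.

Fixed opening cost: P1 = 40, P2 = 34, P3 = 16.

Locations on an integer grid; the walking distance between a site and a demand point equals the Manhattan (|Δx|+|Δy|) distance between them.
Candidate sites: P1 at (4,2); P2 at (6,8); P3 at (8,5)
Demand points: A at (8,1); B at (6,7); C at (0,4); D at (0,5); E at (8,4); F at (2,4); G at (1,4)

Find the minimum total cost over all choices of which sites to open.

57

Open {P3}: assign each demand point to its cheapest open site.
  A→P3 4, B→P3 4, C→P3 9, D→P3 8, E→P3 1, F→P3 7, G→P3 8
  walking distance 41, fixed 16 → total 57.
Compare {P1}: walking distance 40 + fixed 40 = 80.
Compare {P2}: walking distance 52 + fixed 34 = 86.
Compare {P1, P3}: walking distance 31 + fixed 56 = 87.
All other subsets cost ≥ 80. Minimum total cost: 57.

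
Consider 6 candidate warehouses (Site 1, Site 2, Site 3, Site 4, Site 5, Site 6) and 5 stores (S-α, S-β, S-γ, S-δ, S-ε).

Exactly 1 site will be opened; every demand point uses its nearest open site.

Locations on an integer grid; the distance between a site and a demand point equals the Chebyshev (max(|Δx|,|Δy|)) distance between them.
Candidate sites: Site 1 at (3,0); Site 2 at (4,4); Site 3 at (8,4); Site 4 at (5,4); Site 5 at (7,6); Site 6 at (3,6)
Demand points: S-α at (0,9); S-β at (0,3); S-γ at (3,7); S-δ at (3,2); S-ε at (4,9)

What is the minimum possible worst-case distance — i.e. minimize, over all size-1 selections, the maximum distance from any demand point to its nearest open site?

4

Open {Site 6}.
  Farthest demand point is S-δ at distance 4 (to Site 6); all others are ≤ 4.
With {Site 2} the worst case is 5.
With {Site 4} the worst case is 5.
No size-1 selection achieves below 4.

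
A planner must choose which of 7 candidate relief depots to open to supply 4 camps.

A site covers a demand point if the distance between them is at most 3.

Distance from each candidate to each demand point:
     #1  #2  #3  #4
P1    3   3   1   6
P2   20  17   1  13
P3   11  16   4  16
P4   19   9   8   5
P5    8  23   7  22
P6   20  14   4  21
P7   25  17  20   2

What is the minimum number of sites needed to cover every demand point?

Coverage sets (demand points within 3 of each site):
  P1: {#1, #2, #3}
  P2: {#3}
  P3: {}
  P4: {}
  P5: {}
  P6: {}
  P7: {#4}
No single site covers all 4 demand points.
But {P1, P7} covers everything, so the minimum is 2.

2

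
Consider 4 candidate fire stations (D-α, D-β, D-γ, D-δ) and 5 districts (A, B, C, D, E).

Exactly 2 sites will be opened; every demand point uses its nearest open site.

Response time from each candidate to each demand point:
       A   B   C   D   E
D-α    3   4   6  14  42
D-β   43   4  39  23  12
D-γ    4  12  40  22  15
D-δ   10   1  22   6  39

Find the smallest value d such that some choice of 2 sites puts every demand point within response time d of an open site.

14

Open {D-α, D-β}.
  Farthest demand point is D at response time 14 (to D-α); all others are ≤ 14.
With {D-α, D-γ} the worst case is 15.
With {D-β, D-δ} the worst case is 22.
No size-2 selection achieves below 14.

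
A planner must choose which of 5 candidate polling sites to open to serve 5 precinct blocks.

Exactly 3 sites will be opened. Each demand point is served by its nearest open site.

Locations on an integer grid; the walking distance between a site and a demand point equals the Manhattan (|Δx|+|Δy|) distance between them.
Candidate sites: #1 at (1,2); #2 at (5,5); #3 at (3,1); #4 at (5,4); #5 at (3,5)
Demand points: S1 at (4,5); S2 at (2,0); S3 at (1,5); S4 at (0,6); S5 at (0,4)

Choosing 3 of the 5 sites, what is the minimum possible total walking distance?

Open {#1, #3, #5}.
  S1→#5 1, S2→#3 2, S3→#5 2, S4→#5 4, S5→#1 3  ⇒ total 12.
Compare {#1, #2, #5}: total 13.
Compare {#1, #4, #5}: total 13.
No size-3 selection does better; minimum is 12.

12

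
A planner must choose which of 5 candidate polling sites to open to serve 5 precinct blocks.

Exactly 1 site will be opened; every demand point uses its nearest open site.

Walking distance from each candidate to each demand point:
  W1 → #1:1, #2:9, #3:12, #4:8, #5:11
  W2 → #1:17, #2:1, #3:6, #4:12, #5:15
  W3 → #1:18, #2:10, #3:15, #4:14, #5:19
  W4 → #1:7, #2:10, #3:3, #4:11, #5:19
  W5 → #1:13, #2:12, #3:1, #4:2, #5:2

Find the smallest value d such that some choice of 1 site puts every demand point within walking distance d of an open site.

12

Open {W1}.
  Farthest demand point is #3 at walking distance 12 (to W1); all others are ≤ 12.
With {W5} the worst case is 13.
With {W2} the worst case is 17.
No size-1 selection achieves below 12.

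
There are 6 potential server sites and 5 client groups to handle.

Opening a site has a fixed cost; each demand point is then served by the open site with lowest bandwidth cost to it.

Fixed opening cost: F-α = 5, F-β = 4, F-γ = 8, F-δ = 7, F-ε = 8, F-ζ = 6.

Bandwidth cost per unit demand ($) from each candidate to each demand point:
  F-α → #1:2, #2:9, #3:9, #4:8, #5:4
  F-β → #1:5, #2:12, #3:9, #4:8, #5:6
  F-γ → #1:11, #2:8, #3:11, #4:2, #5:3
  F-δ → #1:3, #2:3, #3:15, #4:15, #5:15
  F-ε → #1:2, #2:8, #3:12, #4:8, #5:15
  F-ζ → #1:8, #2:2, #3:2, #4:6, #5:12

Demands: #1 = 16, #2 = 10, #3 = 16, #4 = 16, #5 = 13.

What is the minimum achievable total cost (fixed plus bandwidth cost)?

Open {F-α, F-γ, F-ζ}: assign each demand point to its cheapest open site.
  #1→F-α 16×2=32, #2→F-ζ 10×2=20, #3→F-ζ 16×2=32, #4→F-γ 16×2=32, #5→F-γ 13×3=39
  bandwidth cost 155, fixed 19 → total 174.
Compare {F-γ, F-ε, F-ζ}: bandwidth cost 155 + fixed 22 = 177.
Compare {F-α, F-β, F-γ, F-ζ}: bandwidth cost 155 + fixed 23 = 178.
Compare {F-α, F-γ, F-δ, F-ζ}: bandwidth cost 155 + fixed 26 = 181.
All other subsets cost ≥ 177. Minimum total cost: 174.

174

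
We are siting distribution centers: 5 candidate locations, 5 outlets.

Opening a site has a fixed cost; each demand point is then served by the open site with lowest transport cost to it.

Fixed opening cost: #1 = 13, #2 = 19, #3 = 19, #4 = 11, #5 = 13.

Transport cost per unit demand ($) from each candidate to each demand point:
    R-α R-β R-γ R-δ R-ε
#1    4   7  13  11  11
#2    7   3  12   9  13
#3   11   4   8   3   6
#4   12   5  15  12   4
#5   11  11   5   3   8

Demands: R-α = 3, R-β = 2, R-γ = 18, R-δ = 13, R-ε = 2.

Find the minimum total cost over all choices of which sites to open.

196

Open {#1, #4, #5}: assign each demand point to its cheapest open site.
  R-α→#1 3×4=12, R-β→#4 2×5=10, R-γ→#5 18×5=90, R-δ→#5 13×3=39, R-ε→#4 2×4=8
  transport cost 159, fixed 37 → total 196.
Compare {#1, #5}: transport cost 171 + fixed 26 = 197.
Compare {#2, #5}: transport cost 172 + fixed 32 = 204.
Compare {#4, #5}: transport cost 180 + fixed 24 = 204.
All other subsets cost ≥ 197. Minimum total cost: 196.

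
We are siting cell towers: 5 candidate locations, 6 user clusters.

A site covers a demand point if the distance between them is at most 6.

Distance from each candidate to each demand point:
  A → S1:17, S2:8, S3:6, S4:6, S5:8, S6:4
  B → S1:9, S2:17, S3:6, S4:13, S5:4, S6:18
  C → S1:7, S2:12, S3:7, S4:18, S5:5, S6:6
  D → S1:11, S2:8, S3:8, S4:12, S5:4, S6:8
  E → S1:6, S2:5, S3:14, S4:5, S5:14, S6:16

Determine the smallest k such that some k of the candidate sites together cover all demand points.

Coverage sets (demand points within 6 of each site):
  A: {S3, S4, S6}
  B: {S3, S5}
  C: {S5, S6}
  D: {S5}
  E: {S1, S2, S4}
No 2 sites suffice: every size-2 union leaves at least one demand point uncovered.
But {A, B, E} covers everything, so the minimum is 3.

3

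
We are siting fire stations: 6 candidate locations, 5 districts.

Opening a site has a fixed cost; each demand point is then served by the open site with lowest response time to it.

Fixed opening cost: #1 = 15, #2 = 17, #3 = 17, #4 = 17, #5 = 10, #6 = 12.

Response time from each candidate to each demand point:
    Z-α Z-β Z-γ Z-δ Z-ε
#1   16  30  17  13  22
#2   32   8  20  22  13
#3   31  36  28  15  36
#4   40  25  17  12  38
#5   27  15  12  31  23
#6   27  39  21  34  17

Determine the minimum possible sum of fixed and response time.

Open {#1, #2}: assign each demand point to its cheapest open site.
  Z-α→#1 16, Z-β→#2 8, Z-γ→#1 17, Z-δ→#1 13, Z-ε→#2 13
  response time 67, fixed 32 → total 99.
Compare {#1, #5}: response time 78 + fixed 25 = 103.
Compare {#1, #2, #5}: response time 62 + fixed 42 = 104.
Compare {#2, #5}: response time 82 + fixed 27 = 109.
All other subsets cost ≥ 103. Minimum total cost: 99.

99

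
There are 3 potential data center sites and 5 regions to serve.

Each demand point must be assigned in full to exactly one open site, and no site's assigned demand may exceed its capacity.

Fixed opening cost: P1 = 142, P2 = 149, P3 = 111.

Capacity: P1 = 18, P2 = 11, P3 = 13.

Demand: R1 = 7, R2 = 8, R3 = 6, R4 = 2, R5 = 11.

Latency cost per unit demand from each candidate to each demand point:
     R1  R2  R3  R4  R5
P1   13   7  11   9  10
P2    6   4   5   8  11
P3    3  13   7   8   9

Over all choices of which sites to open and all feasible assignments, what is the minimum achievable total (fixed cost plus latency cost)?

Open {P1, P2, P3}; cheapest assignment that respects the capacities:
  P1 (cap 18, load 11): R5 — cost 11×10 = 110
  P2 (cap 11, load 10): R2, R4 — cost 8×4 + 2×8 = 48
  P3 (cap 13, load 13): R1, R3 — cost 7×3 + 6×7 = 63
  Shipping 221, fixed 402 → total 623.
  Any other capacity-feasible assignment to {P1, P2, P3} ships for at least 221.
Total demand is 34 and no other set of sites has combined capacity ≥ 34, so {P1, P2, P3} is the only feasible choice of open sites. Minimum: 623.

623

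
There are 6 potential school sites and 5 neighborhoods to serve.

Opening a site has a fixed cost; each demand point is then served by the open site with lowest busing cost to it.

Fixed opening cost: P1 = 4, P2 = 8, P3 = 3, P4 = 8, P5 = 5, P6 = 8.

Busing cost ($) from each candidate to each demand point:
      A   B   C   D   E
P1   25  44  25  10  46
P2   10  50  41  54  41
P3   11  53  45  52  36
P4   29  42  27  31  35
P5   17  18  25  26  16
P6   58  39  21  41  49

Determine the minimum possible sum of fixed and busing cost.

92

Open {P1, P3, P5}: assign each demand point to its cheapest open site.
  A→P3 11, B→P5 18, C→P1 25, D→P1 10, E→P5 16
  busing cost 80, fixed 12 → total 92.
Compare {P1, P5}: busing cost 86 + fixed 9 = 95.
Compare {P1, P2, P5}: busing cost 79 + fixed 17 = 96.
Compare {P1, P3, P5, P6}: busing cost 76 + fixed 20 = 96.
All other subsets cost ≥ 95. Minimum total cost: 92.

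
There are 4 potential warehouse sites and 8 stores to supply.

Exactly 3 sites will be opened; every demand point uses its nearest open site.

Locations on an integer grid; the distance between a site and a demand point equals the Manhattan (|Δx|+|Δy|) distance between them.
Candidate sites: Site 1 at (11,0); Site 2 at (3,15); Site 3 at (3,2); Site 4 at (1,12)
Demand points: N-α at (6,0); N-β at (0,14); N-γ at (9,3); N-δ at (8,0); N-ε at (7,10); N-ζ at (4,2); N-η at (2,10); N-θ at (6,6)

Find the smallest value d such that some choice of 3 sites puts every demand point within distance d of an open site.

8

Open {Site 1, Site 3, Site 4}.
  Farthest demand point is N-ε at distance 8 (to Site 4); all others are ≤ 8.
With {Site 2, Site 3, Site 4} the worst case is 8.
With {Site 1, Site 2, Site 3} the worst case is 9.
No size-3 selection achieves below 8.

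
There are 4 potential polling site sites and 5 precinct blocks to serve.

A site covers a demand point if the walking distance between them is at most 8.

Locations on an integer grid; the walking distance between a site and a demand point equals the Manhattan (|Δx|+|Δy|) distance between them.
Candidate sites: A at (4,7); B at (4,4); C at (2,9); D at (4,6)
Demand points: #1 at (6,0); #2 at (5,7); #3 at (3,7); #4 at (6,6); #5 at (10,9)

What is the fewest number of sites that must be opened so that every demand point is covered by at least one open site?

2

Coverage sets (demand points within 8 of each site):
  A: {#2, #3, #4, #5}
  B: {#1, #2, #3, #4}
  C: {#2, #3, #4, #5}
  D: {#1, #2, #3, #4}
No single site covers all 5 demand points.
But {A, B} covers everything, so the minimum is 2.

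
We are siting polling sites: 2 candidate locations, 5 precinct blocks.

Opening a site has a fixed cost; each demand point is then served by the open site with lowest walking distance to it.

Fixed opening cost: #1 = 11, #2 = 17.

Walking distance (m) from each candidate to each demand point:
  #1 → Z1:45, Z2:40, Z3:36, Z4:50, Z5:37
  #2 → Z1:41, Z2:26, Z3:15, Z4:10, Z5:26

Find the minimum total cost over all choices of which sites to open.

135

Open {#2}: assign each demand point to its cheapest open site.
  Z1→#2 41, Z2→#2 26, Z3→#2 15, Z4→#2 10, Z5→#2 26
  walking distance 118, fixed 17 → total 135.
Compare {#1, #2}: walking distance 118 + fixed 28 = 146.
Compare {#1}: walking distance 208 + fixed 11 = 219.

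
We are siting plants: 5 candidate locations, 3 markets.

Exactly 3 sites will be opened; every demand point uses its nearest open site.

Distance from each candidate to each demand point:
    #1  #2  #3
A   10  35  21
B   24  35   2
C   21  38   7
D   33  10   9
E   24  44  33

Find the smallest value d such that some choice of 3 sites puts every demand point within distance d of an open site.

10

Open {A, B, D}.
  Farthest demand point is #1 at distance 10 (to A); all others are ≤ 10.
With {A, C, D} the worst case is 10.
With {A, D, E} the worst case is 10.
No size-3 selection achieves below 10.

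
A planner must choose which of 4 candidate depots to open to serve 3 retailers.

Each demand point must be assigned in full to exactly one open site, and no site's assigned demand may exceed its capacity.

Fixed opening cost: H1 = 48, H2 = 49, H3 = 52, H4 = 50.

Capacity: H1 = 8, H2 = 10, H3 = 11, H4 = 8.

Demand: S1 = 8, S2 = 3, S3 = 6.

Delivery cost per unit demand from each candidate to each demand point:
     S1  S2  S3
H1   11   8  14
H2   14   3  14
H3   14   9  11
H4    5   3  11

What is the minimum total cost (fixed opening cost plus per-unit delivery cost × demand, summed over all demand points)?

232

Open {H2, H4}; cheapest assignment that respects the capacities:
  H2 (cap 10, load 9): S2, S3 — cost 3×3 + 6×14 = 93
  H4 (cap 8, load 8): S1 — cost 8×5 = 40
  Shipping 133, fixed 99 → total 232.
  Any other capacity-feasible assignment to {H2, H4} ships for at least 133.
Compare {H3, H4}: its best feasible assignment gives total 235.
Compare {H2, H3, H4}: its best feasible assignment gives total 266.
Every other set of open sites that can feasibly serve all demand totals ≥ 235 even under its best assignment. Minimum: 232.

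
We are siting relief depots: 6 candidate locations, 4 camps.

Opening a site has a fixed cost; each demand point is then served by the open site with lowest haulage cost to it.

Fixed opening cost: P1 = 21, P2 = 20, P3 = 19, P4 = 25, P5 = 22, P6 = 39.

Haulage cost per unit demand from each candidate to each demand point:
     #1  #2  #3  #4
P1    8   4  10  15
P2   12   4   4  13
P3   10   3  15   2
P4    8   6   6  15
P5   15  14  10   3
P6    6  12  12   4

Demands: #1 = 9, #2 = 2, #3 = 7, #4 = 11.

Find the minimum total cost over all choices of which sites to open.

185

Open {P2, P3}: assign each demand point to its cheapest open site.
  #1→P3 9×10=90, #2→P3 2×3=6, #3→P2 7×4=28, #4→P3 11×2=22
  haulage cost 146, fixed 39 → total 185.
Compare {P3, P4}: haulage cost 142 + fixed 44 = 186.
Compare {P1, P2, P3}: haulage cost 128 + fixed 60 = 188.
Compare {P2, P3, P6}: haulage cost 110 + fixed 78 = 188.
All other subsets cost ≥ 186. Minimum total cost: 185.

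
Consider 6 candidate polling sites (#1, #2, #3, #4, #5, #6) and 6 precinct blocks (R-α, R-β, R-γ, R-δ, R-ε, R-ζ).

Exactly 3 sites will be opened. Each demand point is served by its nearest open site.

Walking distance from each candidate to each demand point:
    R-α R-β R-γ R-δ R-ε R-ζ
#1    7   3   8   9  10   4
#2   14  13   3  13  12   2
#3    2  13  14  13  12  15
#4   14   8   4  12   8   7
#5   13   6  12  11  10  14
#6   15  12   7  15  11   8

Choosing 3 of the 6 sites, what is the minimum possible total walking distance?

29

Open {#1, #2, #3}.
  R-α→#3 2, R-β→#1 3, R-γ→#2 3, R-δ→#1 9, R-ε→#1 10, R-ζ→#2 2  ⇒ total 29.
Compare {#1, #3, #4}: total 30.
Compare {#1, #2, #4}: total 32.
No size-3 selection does better; minimum is 29.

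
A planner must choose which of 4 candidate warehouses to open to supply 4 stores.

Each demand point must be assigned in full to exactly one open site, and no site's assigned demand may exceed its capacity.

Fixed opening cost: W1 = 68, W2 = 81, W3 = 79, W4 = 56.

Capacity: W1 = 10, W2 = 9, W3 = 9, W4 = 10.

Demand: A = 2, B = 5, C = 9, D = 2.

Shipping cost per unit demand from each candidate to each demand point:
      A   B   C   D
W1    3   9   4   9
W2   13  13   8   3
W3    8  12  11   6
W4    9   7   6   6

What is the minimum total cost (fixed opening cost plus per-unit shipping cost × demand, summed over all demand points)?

Open {W1, W4}; cheapest assignment that respects the capacities:
  W1 (cap 10, load 9): C — cost 9×4 = 36
  W4 (cap 10, load 9): A, B, D — cost 2×9 + 5×7 + 2×6 = 65
  Shipping 101, fixed 124 → total 225.
  Any other capacity-feasible assignment to {W1, W4} ships for at least 101.
Compare {W1, W3}: its best feasible assignment gives total 271.
Compare {W2, W4}: its best feasible assignment gives total 274.
Every other set of open sites that can feasibly serve all demand totals ≥ 271 even under its best assignment. Minimum: 225.

225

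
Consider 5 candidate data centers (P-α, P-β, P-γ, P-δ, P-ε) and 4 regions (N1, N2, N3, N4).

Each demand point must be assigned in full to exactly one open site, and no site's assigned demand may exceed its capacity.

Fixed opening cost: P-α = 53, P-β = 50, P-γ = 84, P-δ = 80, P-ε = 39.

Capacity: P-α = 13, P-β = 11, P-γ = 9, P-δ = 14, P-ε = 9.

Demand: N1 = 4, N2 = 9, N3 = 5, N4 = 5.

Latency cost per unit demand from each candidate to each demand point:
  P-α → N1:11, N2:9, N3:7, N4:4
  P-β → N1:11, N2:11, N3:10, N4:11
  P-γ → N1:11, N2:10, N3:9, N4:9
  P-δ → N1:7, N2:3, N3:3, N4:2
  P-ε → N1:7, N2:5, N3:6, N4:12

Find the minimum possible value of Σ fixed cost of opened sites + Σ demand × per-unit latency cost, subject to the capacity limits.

Open {P-δ, P-ε}; cheapest assignment that respects the capacities:
  P-δ (cap 14, load 14): N2, N4 — cost 9×3 + 5×2 = 37
  P-ε (cap 9, load 9): N1, N3 — cost 4×7 + 5×6 = 58
  Shipping 95, fixed 119 → total 214.
  Any other capacity-feasible assignment to {P-δ, P-ε} ships for at least 95.
Compare {P-α, P-δ}: its best feasible assignment gives total 239.
Compare {P-β, P-δ}: its best feasible assignment gives total 261.
Every other set of open sites that can feasibly serve all demand totals ≥ 239 even under its best assignment. Minimum: 214.

214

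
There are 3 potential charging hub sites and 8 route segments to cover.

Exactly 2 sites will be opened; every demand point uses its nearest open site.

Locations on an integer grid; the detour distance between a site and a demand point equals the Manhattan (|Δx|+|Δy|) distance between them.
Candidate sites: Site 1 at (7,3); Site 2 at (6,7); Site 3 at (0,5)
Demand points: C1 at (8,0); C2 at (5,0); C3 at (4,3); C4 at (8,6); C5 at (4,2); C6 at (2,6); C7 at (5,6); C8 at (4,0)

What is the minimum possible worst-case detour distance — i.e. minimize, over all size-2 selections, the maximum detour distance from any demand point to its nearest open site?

Open {Site 1, Site 2}.
  Farthest demand point is C8 at detour distance 6 (to Site 1); all others are ≤ 6.
With {Site 1, Site 3} the worst case is 6.
With {Site 2, Site 3} the worst case is 9.
No size-2 selection achieves below 6.

6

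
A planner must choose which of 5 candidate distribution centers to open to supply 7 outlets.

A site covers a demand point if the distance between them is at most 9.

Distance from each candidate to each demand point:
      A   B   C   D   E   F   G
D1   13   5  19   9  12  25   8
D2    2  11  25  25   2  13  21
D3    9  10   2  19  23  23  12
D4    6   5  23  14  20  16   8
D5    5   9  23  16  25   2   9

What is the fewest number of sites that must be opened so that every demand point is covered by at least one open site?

4

Coverage sets (demand points within 9 of each site):
  D1: {B, D, G}
  D2: {A, E}
  D3: {A, C}
  D4: {A, B, G}
  D5: {A, B, F, G}
No 3 sites suffice: every size-3 union leaves at least one demand point uncovered.
But {D1, D2, D3, D5} covers everything, so the minimum is 4.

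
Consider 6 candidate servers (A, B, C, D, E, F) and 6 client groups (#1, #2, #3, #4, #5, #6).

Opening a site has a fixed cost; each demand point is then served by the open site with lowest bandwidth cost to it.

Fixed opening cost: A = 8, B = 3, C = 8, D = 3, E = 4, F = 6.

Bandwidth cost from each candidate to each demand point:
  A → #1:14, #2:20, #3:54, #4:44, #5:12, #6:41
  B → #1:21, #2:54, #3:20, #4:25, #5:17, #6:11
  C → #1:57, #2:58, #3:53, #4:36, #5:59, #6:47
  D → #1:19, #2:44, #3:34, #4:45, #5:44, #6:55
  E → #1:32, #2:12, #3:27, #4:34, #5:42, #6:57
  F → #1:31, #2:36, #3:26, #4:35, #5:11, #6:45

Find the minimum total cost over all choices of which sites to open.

Open {A, B, E}: assign each demand point to its cheapest open site.
  #1→A 14, #2→E 12, #3→B 20, #4→B 25, #5→A 12, #6→B 11
  bandwidth cost 94, fixed 15 → total 109.
Compare {A, B, D, E}: bandwidth cost 94 + fixed 18 = 112.
Compare {A, B}: bandwidth cost 102 + fixed 11 = 113.
Compare {B, E}: bandwidth cost 106 + fixed 7 = 113.
All other subsets cost ≥ 112. Minimum total cost: 109.

109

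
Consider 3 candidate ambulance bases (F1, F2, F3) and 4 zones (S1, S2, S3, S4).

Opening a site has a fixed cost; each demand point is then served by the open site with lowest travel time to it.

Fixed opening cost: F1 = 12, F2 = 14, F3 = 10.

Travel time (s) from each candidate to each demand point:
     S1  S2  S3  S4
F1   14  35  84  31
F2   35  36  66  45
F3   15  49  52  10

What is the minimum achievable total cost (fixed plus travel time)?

Open {F1, F3}: assign each demand point to its cheapest open site.
  S1→F1 14, S2→F1 35, S3→F3 52, S4→F3 10
  travel time 111, fixed 22 → total 133.
Compare {F3}: travel time 126 + fixed 10 = 136.
Compare {F2, F3}: travel time 113 + fixed 24 = 137.
Compare {F1, F2, F3}: travel time 111 + fixed 36 = 147.
All other subsets cost ≥ 136. Minimum total cost: 133.

133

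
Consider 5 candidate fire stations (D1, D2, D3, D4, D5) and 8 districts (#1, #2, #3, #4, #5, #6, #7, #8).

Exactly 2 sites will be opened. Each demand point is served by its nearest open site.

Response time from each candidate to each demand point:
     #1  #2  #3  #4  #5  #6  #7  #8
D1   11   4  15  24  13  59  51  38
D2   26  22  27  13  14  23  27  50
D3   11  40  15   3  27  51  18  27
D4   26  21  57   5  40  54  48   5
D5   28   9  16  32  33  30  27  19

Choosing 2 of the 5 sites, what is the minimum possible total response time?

Open {D3, D5}.
  #1→D3 11, #2→D5 9, #3→D3 15, #4→D3 3, #5→D3 27, #6→D5 30, #7→D3 18, #8→D5 19  ⇒ total 132.
Compare {D2, D3}: total 133.
Compare {D1, D3}: total 142.
No size-2 selection does better; minimum is 132.

132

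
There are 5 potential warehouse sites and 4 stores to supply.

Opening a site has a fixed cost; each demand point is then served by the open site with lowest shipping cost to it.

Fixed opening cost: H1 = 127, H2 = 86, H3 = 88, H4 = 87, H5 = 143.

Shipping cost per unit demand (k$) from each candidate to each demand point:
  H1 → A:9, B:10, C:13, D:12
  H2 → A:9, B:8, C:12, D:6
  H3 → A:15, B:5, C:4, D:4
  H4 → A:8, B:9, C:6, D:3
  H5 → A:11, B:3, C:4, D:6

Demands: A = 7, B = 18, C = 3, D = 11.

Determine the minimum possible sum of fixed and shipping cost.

339

Open {H3}: assign each demand point to its cheapest open site.
  A→H3 7×15=105, B→H3 18×5=90, C→H3 3×4=12, D→H3 11×4=44
  shipping cost 251, fixed 88 → total 339.
Compare {H5}: shipping cost 209 + fixed 143 = 352.
Compare {H4}: shipping cost 269 + fixed 87 = 356.
Compare {H3, H4}: shipping cost 191 + fixed 175 = 366.
All other subsets cost ≥ 352. Minimum total cost: 339.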